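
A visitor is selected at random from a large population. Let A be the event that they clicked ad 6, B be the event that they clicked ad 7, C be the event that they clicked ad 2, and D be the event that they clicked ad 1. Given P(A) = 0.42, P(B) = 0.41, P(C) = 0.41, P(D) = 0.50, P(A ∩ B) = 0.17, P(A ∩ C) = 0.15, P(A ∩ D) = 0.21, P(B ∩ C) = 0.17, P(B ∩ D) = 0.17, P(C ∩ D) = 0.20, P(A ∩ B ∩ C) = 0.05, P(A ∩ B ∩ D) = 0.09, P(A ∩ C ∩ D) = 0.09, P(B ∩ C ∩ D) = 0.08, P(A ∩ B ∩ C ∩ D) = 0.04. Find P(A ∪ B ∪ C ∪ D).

0.94

Inclusion–exclusion gives
P(A ∪ B ∪ C ∪ D) = 0.42 + 0.41 + 0.41 + 0.50 − 0.17 − 0.15 − 0.21 − 0.17 − 0.17 − 0.20 + 0.05 + 0.09 + 0.09 + 0.08 − 0.04 = 0.94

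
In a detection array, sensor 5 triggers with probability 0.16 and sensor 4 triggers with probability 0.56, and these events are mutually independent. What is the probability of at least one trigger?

P(none) = (1 − 0.16) × (1 − 0.56) = 0.84 × 0.44 = 0.3696
P(at least one) = 1 − 0.3696 = 0.6304

0.6304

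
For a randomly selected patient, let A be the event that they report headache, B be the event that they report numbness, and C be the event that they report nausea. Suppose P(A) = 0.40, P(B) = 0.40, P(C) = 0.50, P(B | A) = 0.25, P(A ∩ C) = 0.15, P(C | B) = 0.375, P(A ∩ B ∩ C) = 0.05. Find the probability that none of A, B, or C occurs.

0.05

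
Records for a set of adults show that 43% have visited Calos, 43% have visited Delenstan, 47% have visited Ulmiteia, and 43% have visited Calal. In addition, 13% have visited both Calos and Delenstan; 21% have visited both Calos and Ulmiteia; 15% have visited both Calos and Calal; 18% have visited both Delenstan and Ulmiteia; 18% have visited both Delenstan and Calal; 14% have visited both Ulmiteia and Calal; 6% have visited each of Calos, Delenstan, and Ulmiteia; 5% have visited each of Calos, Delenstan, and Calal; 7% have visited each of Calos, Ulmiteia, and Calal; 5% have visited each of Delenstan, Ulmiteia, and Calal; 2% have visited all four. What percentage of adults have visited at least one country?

98%

P(at least one) = 43 + 43 + 47 + 43 − 13 − 21 − 15 − 18 − 18 − 14 + 6 + 5 + 7 + 5 − 2 = 98%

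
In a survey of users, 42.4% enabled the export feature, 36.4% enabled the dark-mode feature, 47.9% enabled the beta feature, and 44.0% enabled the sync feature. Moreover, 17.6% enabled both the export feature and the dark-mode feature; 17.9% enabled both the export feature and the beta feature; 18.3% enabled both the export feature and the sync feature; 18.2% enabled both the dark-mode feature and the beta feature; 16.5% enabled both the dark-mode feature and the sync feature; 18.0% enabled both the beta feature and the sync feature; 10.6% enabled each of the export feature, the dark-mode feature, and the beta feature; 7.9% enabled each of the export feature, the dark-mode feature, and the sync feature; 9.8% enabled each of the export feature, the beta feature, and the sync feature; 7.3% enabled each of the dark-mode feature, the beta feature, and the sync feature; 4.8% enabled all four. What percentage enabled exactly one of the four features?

45.3%

P(exactly one) = 42.4 + 36.4 + 47.9 + 44.0 − 2·17.6 − 2·17.9 − 2·18.3 − 2·18.2 − 2·16.5 − 2·18.0 + 3·10.6 + 3·7.9 + 3·9.8 + 3·7.3 − 4·4.8 = 45.3%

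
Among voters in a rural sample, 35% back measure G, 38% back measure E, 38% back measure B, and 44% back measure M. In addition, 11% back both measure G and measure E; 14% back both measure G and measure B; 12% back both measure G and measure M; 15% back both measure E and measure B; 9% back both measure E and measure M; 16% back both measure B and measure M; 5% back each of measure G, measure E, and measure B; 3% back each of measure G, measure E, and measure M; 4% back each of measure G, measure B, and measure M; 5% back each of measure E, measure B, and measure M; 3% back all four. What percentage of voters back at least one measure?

92%

P(at least one) = 35 + 38 + 38 + 44 − 11 − 14 − 12 − 15 − 9 − 16 + 5 + 3 + 4 + 5 − 3 = 92%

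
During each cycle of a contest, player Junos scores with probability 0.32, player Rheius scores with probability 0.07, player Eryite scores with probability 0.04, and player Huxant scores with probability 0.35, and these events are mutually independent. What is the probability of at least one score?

P(none) = (1 − 0.32) × (1 − 0.07) × (1 − 0.04) × (1 − 0.35) = 0.68 × 0.93 × 0.96 × 0.65 = 0.3946176
P(at least one) = 1 − 0.3946176 = 0.6053824

0.6053824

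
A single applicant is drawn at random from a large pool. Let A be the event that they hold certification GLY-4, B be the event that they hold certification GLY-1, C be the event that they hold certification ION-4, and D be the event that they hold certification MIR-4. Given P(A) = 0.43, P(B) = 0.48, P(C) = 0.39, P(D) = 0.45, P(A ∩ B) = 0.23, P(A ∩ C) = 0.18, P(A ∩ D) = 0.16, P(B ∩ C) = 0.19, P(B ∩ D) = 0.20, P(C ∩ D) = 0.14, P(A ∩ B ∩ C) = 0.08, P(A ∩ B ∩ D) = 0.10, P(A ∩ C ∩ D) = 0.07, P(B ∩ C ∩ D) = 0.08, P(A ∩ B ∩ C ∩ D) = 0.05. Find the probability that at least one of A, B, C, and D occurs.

P(A ∪ B ∪ C ∪ D) = 0.43 + 0.48 + 0.39 + 0.45 − 0.23 − 0.18 − 0.16 − 0.19 − 0.20 − 0.14 + 0.08 + 0.10 + 0.07 + 0.08 − 0.05 = 0.93

0.93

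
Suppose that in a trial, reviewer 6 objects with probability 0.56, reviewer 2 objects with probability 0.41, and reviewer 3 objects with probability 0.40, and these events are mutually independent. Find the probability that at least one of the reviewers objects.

0.84424

P(none) = (1 − 0.56) × (1 − 0.41) × (1 − 0.40) = 0.44 × 0.59 × 0.60 = 0.15576
P(at least one) = 1 − 0.15576 = 0.84424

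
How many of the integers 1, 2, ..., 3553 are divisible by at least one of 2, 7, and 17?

1776 + 507 + 209 − 253 − 104 − 29 + 14 = 2120

2120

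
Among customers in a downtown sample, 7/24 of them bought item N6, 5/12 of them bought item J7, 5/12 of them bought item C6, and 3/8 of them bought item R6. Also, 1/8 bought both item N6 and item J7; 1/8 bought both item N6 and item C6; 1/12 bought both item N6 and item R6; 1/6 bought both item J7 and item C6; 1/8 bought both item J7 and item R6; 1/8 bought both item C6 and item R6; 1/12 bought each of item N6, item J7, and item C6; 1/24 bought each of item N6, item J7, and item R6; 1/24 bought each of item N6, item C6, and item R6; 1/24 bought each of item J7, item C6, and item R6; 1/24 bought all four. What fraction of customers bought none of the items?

1/12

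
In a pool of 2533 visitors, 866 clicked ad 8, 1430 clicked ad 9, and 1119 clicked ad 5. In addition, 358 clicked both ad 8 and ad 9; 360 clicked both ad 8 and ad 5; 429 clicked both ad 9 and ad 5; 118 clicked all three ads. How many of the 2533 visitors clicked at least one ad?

2386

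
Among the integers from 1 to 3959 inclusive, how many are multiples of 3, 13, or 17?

1665

floor(3959/3) + floor(3959/13) + floor(3959/17) − floor(3959/39) − floor(3959/51) − floor(3959/221) + floor(3959/663) = 1319 + 304 + 232 − 101 − 77 − 17 + 5 = 1665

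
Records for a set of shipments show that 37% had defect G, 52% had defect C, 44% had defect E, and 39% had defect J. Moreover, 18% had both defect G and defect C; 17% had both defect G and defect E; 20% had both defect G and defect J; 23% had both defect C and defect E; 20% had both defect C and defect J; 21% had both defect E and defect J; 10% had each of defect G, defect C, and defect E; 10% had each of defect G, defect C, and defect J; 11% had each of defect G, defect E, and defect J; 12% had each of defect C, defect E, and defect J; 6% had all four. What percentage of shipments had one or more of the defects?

90%

By inclusion–exclusion:
P(union) = 37 + 52 + 44 + 39 − 18 − 17 − 20 − 23 − 20 − 21 + 10 + 10 + 11 + 12 − 6 = 90%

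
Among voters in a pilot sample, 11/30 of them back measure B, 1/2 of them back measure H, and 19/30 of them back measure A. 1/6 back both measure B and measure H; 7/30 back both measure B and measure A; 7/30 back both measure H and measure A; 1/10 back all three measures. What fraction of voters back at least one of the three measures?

29/30

Inclusion–exclusion gives
P(at least one) = 11/30 + 1/2 + 19/30 − 1/6 − 7/30 − 7/30 + 1/10 = 29/30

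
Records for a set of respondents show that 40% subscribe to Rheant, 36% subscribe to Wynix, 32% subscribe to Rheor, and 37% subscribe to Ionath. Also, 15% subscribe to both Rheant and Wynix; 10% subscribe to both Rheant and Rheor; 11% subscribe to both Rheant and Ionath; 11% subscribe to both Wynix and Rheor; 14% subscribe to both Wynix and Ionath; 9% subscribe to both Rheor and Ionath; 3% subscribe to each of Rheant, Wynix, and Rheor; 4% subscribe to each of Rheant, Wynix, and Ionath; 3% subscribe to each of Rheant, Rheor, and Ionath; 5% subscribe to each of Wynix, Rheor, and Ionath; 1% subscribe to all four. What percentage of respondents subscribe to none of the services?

11%

P(union) = 40 + 36 + 32 + 37 − 15 − 10 − 11 − 11 − 14 − 9 + 3 + 4 + 3 + 5 − 1 = 89%
P(none) = 100% − 89% = 11%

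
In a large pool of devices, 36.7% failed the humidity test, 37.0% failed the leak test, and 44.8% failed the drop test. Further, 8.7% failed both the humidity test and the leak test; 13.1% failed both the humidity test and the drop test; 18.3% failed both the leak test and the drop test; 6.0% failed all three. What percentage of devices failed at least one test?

84.4%

By inclusion-exclusion,
P(union) = 36.7 + 37.0 + 44.8 − 8.7 − 13.1 − 18.3 + 6.0 = 84.4%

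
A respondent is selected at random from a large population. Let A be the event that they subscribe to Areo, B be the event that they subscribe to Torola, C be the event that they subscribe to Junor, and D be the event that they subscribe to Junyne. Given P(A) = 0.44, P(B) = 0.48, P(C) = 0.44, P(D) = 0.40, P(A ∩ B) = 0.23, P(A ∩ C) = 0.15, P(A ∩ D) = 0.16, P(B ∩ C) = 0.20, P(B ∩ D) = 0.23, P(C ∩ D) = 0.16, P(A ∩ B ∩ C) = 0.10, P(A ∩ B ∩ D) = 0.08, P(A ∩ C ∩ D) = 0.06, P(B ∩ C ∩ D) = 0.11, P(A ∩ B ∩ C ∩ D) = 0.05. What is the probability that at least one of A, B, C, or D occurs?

0.93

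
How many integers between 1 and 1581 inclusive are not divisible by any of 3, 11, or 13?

Using inclusion–exclusion:
floor(1581/3) + floor(1581/11) + floor(1581/13) − floor(1581/33) − floor(1581/39) − floor(1581/143) + floor(1581/429) = 527 + 143 + 121 − 47 − 40 − 11 + 3 = 696
1581 − 696 = 885

885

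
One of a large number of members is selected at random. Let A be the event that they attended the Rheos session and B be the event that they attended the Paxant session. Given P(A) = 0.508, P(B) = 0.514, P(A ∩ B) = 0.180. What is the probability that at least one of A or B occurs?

0.842

Inclusion–exclusion gives
P(A ∪ B) = 0.508 + 0.514 − 0.180 = 0.842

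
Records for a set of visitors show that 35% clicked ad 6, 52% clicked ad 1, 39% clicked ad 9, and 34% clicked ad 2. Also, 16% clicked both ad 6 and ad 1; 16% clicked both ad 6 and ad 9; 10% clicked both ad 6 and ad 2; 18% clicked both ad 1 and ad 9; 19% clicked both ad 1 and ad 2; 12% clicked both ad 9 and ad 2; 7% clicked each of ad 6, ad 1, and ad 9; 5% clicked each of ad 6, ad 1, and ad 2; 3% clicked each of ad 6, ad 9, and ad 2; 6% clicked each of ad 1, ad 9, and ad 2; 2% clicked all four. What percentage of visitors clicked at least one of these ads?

88%

By inclusion–exclusion:
P(≥1) = 35 + 52 + 39 + 34 − 16 − 16 − 10 − 18 − 19 − 12 + 7 + 5 + 3 + 6 − 2 = 88%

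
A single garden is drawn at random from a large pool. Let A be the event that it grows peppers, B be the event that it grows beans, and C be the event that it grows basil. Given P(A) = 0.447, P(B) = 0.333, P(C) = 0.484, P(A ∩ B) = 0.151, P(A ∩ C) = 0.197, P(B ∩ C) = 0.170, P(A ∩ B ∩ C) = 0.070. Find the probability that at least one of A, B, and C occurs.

0.816

Apply inclusion-exclusion:
P(A ∪ B ∪ C) = 0.447 + 0.333 + 0.484 − 0.151 − 0.197 − 0.170 + 0.070 = 0.816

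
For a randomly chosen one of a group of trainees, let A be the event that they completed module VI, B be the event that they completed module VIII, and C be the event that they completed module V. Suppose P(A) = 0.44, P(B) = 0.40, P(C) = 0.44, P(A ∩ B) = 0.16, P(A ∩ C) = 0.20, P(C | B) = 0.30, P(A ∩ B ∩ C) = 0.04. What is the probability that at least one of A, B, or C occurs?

P(B ∩ C) = P(B)·P(C|B) = 0.40 × 0.30 = 0.12
P(A ∪ B ∪ C) = 0.44 + 0.40 + 0.44 − 0.16 − 0.20 − 0.12 + 0.04 = 0.84

0.84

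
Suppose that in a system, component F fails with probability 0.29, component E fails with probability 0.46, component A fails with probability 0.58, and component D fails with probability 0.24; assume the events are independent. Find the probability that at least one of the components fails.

0.87761872

Since the events are independent, P(none) is the product of the individual non-occurrence probabilities.
P(none) = (1 − 0.29) × (1 − 0.46) × (1 − 0.58) × (1 − 0.24) = 0.71 × 0.54 × 0.42 × 0.76 = 0.12238128
P(at least one) = 1 − 0.12238128 = 0.87761872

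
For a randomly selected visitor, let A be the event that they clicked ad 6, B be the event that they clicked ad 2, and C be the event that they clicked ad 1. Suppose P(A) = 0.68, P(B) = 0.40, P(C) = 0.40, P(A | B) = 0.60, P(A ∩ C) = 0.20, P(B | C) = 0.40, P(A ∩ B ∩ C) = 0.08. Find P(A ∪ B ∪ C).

0.96

P(A ∩ B) = P(B)·P(A|B) = 0.40 × 0.60 = 0.24
P(B ∩ C) = P(C)·P(B|C) = 0.40 × 0.40 = 0.16
P(A ∪ B ∪ C) = 0.68 + 0.40 + 0.40 − 0.24 − 0.20 − 0.16 + 0.08 = 0.96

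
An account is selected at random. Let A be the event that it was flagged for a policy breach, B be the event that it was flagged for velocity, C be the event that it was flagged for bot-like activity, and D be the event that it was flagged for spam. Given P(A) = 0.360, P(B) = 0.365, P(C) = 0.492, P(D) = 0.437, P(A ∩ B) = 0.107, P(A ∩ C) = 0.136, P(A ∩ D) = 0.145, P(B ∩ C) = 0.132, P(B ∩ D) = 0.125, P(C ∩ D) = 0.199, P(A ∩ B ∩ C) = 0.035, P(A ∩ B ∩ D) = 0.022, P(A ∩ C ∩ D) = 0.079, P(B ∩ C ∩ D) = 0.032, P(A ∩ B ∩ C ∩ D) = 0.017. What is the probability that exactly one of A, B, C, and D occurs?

0.402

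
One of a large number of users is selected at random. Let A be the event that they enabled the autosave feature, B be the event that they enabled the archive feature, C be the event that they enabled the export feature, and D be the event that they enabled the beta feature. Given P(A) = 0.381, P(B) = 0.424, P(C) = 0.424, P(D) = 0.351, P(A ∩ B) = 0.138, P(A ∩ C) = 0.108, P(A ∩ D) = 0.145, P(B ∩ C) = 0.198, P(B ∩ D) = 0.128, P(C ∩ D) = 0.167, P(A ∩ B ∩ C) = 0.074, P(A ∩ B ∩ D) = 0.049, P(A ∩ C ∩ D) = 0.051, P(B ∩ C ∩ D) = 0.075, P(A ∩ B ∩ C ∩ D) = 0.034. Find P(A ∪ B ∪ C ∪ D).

0.911

Using inclusion–exclusion:
P(A ∪ B ∪ C ∪ D) = 0.381 + 0.424 + 0.424 + 0.351 − 0.138 − 0.108 − 0.145 − 0.198 − 0.128 − 0.167 + 0.074 + 0.049 + 0.051 + 0.075 − 0.034 = 0.911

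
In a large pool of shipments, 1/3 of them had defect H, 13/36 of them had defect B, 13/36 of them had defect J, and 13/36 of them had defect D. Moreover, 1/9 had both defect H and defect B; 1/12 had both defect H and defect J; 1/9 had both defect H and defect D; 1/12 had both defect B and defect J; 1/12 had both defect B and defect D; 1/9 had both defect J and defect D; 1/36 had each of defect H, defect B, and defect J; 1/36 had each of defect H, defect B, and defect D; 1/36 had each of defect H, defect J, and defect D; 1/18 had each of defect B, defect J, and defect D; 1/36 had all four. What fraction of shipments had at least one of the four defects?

Using inclusion–exclusion:
P(≥1) = 1/3 + 13/36 + 13/36 + 13/36 − 1/9 − 1/12 − 1/9 − 1/12 − 1/12 − 1/9 + 1/36 + 1/36 + 1/36 + 1/18 − 1/36 = 17/18

17/18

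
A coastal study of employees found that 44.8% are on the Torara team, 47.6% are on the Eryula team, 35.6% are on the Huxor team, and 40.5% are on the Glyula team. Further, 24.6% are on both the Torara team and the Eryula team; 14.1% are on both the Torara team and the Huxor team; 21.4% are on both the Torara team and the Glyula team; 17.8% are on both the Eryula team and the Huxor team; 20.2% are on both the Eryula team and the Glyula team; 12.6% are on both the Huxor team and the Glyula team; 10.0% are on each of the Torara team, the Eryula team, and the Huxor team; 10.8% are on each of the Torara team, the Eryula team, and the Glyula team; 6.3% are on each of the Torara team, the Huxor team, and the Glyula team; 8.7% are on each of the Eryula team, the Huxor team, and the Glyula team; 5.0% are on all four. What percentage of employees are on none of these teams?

Using inclusion–exclusion:
P(at least one) = 44.8 + 47.6 + 35.6 + 40.5 − 24.6 − 14.1 − 21.4 − 17.8 − 20.2 − 12.6 + 10.0 + 10.8 + 6.3 + 8.7 − 5.0 = 88.6%
P(none) = 100% − 88.6% = 11.4%

11.4%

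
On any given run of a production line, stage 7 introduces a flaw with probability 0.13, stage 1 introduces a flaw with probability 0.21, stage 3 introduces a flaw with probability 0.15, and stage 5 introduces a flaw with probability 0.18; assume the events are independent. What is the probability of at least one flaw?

Since the events are independent, P(none) is the product of the individual non-occurrence probabilities.
P(none) = (1 − 0.13) × (1 − 0.21) × (1 − 0.15) × (1 − 0.18) = 0.87 × 0.79 × 0.85 × 0.82 = 0.4790481
P(at least one) = 1 − 0.4790481 = 0.5209519

0.5209519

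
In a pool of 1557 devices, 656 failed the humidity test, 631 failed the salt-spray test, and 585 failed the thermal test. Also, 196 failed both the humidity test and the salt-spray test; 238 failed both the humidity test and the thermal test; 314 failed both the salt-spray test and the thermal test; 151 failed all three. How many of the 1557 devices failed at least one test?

1275

|at least one| = 656 + 631 + 585 − 196 − 238 − 314 + 151 = 1275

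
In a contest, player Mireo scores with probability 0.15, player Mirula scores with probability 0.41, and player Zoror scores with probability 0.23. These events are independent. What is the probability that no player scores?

0.386155

Since the events are independent, P(none) is the product of the individual non-occurrence probabilities.
P(none) = (1 − 0.15) × (1 − 0.41) × (1 − 0.23) = 0.85 × 0.59 × 0.77 = 0.386155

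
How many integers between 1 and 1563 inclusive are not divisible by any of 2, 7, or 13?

Inclusion–exclusion gives
781 + 223 + 120 − 111 − 60 − 17 + 8 = 944
1563 − 944 = 619

619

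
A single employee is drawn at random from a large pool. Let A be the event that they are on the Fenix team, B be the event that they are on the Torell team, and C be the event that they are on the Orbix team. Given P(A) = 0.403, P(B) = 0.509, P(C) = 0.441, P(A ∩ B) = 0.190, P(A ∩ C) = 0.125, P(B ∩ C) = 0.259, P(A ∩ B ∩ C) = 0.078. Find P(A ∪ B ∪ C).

Using inclusion–exclusion:
P(A ∪ B ∪ C) = 0.403 + 0.509 + 0.441 − 0.190 − 0.125 − 0.259 + 0.078 = 0.857

0.857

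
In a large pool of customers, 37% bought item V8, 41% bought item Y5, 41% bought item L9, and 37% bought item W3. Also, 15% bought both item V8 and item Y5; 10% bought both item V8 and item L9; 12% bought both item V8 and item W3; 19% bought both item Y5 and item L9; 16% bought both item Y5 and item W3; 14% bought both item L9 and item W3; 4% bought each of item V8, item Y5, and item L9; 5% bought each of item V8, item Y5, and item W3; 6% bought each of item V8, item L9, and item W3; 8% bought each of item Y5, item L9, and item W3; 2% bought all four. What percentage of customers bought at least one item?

P(at least one) = 37 + 41 + 41 + 37 − 15 − 10 − 12 − 19 − 16 − 14 + 4 + 5 + 6 + 8 − 2 = 91%

91%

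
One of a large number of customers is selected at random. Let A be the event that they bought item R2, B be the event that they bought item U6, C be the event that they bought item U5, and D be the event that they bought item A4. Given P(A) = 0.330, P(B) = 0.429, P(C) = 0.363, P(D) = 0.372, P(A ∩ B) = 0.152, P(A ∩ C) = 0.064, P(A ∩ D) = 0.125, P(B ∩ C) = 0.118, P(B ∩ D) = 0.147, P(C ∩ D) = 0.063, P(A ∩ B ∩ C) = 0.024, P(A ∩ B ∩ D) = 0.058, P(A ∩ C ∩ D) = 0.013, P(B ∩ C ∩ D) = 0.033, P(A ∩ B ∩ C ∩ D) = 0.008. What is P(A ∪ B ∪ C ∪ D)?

By inclusion–exclusion:
P(A ∪ B ∪ C ∪ D) = 0.330 + 0.429 + 0.363 + 0.372 − 0.152 − 0.064 − 0.125 − 0.118 − 0.147 − 0.063 + 0.024 + 0.058 + 0.013 + 0.033 − 0.008 = 0.945

0.945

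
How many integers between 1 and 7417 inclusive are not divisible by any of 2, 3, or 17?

2328

⌊7417/2⌋ + ⌊7417/3⌋ + ⌊7417/17⌋ − ⌊7417/6⌋ − ⌊7417/34⌋ − ⌊7417/51⌋ + ⌊7417/102⌋ = 3708 + 2472 + 436 − 1236 − 218 − 145 + 72 = 5089
7417 − 5089 = 2328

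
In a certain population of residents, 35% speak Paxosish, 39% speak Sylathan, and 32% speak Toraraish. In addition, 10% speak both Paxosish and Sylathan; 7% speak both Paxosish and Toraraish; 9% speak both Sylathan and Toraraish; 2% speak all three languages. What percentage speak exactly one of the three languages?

P(exactly one) = 35 + 39 + 32 − 2·10 − 2·7 − 2·9 + 3·2 = 60%

60%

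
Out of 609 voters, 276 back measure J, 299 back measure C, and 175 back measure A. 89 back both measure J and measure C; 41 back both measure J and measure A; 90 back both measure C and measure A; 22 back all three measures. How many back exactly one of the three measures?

|exactly one| = 276 + 299 + 175 − 2·89 − 2·41 − 2·90 + 3·22 = 376

376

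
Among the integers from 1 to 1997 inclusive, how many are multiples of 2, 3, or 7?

1426

Using inclusion–exclusion:
998 + 665 + 285 − 332 − 142 − 95 + 47 = 1426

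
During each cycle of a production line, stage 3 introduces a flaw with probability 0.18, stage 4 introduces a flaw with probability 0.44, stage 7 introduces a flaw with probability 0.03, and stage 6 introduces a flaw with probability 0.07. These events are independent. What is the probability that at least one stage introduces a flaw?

0.58575568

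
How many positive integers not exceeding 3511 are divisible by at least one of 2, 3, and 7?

By inclusion-exclusion,
floor(3511/2) + floor(3511/3) + floor(3511/7) − floor(3511/6) − floor(3511/14) − floor(3511/21) + floor(3511/42) = 1755 + 1170 + 501 − 585 − 250 − 167 + 83 = 2507

2507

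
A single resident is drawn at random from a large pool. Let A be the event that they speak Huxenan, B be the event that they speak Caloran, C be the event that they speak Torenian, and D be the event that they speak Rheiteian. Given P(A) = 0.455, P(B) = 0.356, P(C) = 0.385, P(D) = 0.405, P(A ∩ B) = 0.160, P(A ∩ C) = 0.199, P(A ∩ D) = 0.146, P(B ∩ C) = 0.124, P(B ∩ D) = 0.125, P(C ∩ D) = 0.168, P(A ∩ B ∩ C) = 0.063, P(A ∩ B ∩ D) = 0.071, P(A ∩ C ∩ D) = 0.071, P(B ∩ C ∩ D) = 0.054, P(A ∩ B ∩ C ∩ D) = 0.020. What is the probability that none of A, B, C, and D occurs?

0.082

Apply inclusion-exclusion:
P(A ∪ B ∪ C ∪ D) = 0.455 + 0.356 + 0.385 + 0.405 − 0.160 − 0.199 − 0.146 − 0.124 − 0.125 − 0.168 + 0.063 + 0.071 + 0.071 + 0.054 − 0.020 = 0.918
P(none) = 1 − 0.918 = 0.082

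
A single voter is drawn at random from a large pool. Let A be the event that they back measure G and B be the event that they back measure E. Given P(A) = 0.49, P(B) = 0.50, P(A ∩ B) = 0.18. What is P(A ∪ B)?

P(A ∪ B) = 0.49 + 0.50 − 0.18 = 0.81

0.81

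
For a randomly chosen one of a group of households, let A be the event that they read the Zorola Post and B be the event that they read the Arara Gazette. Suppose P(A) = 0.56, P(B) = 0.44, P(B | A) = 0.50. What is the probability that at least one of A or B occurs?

0.72

P(A ∩ B) = P(A)·P(B|A) = 0.56 × 0.50 = 0.28
By inclusion–exclusion:
P(A ∪ B) = 0.56 + 0.44 − 0.28 = 0.72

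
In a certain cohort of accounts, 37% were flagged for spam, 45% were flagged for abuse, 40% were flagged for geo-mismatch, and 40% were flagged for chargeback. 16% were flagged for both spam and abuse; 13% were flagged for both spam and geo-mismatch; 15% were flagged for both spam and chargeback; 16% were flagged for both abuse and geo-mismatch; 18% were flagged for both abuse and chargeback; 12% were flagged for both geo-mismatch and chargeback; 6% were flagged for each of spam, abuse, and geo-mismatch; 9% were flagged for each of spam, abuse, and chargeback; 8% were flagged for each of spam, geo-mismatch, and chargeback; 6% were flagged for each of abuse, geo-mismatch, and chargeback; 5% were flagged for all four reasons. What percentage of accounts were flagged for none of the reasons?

P(≥1) = 37 + 45 + 40 + 40 − 16 − 13 − 15 − 16 − 18 − 12 + 6 + 9 + 8 + 6 − 5 = 96%
P(none) = 100% − 96% = 4%

4%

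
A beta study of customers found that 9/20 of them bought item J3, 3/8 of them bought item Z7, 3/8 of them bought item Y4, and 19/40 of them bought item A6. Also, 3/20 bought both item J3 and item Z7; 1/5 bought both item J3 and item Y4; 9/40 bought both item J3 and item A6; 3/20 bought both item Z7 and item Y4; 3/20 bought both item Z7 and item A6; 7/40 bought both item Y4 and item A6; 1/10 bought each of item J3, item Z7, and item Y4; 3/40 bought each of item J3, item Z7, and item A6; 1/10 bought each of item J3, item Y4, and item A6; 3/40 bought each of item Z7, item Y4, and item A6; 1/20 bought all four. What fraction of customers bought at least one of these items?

P(at least one) = 9/20 + 3/8 + 3/8 + 19/40 − 3/20 − 1/5 − 9/40 − 3/20 − 3/20 − 7/40 + 1/10 + 3/40 + 1/10 + 3/40 − 1/20 = 37/40

37/40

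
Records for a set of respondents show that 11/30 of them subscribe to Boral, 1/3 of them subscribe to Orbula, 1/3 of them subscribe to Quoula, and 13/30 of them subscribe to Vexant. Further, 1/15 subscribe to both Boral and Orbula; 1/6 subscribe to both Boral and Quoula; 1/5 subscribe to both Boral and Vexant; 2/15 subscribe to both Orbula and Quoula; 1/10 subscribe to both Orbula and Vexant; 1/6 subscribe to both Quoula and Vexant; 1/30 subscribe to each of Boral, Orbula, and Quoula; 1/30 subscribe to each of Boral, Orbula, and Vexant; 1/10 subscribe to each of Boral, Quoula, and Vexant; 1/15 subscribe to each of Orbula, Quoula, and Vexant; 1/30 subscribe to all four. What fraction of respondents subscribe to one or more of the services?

By inclusion-exclusion,
P(union) = 11/30 + 1/3 + 1/3 + 13/30 − 1/15 − 1/6 − 1/5 − 2/15 − 1/10 − 1/6 + 1/30 + 1/30 + 1/10 + 1/15 − 1/30 = 5/6

5/6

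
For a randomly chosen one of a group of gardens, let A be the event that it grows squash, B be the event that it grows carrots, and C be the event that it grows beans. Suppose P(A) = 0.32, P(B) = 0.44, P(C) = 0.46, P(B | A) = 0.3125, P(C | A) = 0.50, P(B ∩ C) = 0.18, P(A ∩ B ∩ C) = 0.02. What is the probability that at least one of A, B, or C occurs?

0.80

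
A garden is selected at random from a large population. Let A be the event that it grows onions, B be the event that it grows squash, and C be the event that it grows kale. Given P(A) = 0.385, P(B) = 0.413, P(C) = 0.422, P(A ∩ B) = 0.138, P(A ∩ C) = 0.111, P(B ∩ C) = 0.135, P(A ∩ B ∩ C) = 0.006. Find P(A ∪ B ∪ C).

P(A ∪ B ∪ C) = 0.385 + 0.413 + 0.422 − 0.138 − 0.111 − 0.135 + 0.006 = 0.842

0.842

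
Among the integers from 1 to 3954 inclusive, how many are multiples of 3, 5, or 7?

Apply inclusion-exclusion:
⌊3954/3⌋ + ⌊3954/5⌋ + ⌊3954/7⌋ − ⌊3954/15⌋ − ⌊3954/21⌋ − ⌊3954/35⌋ + ⌊3954/105⌋ = 1318 + 790 + 564 − 263 − 188 − 112 + 37 = 2146

2146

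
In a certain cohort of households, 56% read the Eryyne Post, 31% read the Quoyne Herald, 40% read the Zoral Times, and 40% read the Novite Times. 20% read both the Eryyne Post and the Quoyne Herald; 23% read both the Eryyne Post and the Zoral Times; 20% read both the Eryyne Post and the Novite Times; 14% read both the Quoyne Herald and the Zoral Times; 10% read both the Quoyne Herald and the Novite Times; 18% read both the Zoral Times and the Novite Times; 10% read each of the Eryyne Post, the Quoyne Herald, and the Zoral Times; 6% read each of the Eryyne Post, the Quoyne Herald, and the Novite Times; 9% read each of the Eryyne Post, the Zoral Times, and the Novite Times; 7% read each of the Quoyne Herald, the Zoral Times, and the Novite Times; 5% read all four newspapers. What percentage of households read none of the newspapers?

P(≥1) = 56 + 31 + 40 + 40 − 20 − 23 − 20 − 14 − 10 − 18 + 10 + 6 + 9 + 7 − 5 = 89%
P(none) = 100% − 89% = 11%

11%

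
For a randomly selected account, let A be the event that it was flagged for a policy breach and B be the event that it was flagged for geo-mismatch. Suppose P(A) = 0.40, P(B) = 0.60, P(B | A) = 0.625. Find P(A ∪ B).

P(A ∩ B) = P(A)·P(B|A) = 0.40 × 0.625 = 0.25
P(A ∪ B) = 0.40 + 0.60 − 0.25 = 0.75

0.75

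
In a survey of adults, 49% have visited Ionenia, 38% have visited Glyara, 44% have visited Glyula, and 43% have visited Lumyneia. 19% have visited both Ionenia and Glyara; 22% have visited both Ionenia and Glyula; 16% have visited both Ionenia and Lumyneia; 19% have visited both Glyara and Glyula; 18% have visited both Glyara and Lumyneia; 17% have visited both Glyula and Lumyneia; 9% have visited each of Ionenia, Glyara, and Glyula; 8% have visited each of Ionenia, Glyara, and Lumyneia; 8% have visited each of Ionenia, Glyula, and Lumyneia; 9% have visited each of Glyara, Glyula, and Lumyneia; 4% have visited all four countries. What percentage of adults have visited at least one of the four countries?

By inclusion-exclusion,
P(≥1) = 49 + 38 + 44 + 43 − 19 − 22 − 16 − 19 − 18 − 17 + 9 + 8 + 8 + 9 − 4 = 93%

93%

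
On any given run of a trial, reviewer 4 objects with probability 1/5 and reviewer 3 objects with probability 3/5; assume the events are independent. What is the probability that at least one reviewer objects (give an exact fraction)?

17/25

P(none) = (1 − 1/5) × (1 − 3/5) = 4/5 × 2/5 = 8/25
P(at least one) = 1 − 8/25 = 17/25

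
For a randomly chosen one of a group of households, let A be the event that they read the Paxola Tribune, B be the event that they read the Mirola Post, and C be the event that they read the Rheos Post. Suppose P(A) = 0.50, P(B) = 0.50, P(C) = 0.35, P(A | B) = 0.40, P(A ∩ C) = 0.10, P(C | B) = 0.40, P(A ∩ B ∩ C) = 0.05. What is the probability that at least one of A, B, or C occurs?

0.90

P(A ∩ B) = P(B)·P(A|B) = 0.50 × 0.40 = 0.20
P(B ∩ C) = P(B)·P(C|B) = 0.50 × 0.40 = 0.20
P(A ∪ B ∪ C) = 0.50 + 0.50 + 0.35 − 0.20 − 0.10 − 0.20 + 0.05 = 0.90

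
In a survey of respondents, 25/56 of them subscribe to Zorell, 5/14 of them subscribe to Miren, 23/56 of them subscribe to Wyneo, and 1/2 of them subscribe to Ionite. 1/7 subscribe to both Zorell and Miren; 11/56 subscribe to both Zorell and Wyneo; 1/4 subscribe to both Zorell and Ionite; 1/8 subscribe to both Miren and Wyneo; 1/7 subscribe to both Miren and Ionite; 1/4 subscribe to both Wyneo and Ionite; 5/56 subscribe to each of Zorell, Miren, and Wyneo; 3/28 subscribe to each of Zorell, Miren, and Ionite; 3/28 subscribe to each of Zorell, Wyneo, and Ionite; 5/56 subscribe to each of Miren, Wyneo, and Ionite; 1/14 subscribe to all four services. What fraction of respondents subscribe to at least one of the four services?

13/14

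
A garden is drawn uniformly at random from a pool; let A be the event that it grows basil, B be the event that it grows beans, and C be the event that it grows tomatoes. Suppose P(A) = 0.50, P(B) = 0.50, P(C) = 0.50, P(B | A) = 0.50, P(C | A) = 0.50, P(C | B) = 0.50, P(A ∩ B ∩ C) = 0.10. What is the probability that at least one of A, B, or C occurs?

P(A ∩ B) = P(A)·P(B|A) = 0.50 × 0.50 = 0.25
P(A ∩ C) = P(A)·P(C|A) = 0.50 × 0.50 = 0.25
P(B ∩ C) = P(B)·P(C|B) = 0.50 × 0.50 = 0.25
By inclusion-exclusion,
P(A ∪ B ∪ C) = 0.50 + 0.50 + 0.50 − 0.25 − 0.25 − 0.25 + 0.10 = 0.85

0.85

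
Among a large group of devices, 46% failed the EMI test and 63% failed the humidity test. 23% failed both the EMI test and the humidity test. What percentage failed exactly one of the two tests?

P(exactly one) = 46 + 63 − 2·23 = 63%

63%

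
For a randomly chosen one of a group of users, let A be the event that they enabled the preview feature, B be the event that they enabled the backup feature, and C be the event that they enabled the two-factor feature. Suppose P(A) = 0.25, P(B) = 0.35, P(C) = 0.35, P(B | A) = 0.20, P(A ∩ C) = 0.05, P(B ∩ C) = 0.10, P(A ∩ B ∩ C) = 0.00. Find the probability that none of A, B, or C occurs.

0.25

P(A ∩ B) = P(A)·P(B|A) = 0.25 × 0.20 = 0.05
P(A ∪ B ∪ C) = 0.25 + 0.35 + 0.35 − 0.05 − 0.05 − 0.10 + 0.00 = 0.75
P(none) = 1 − 0.75 = 0.25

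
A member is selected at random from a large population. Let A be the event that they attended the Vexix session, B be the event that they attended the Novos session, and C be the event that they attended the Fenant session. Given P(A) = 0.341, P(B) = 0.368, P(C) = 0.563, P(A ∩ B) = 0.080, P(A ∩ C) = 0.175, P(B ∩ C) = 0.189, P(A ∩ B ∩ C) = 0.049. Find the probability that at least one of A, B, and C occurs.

0.877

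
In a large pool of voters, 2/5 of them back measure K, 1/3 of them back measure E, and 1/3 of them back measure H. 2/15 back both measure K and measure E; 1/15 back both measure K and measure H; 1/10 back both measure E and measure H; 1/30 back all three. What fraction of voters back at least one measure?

By inclusion-exclusion,
P(at least one) = 2/5 + 1/3 + 1/3 − 2/15 − 1/15 − 1/10 + 1/30 = 4/5

4/5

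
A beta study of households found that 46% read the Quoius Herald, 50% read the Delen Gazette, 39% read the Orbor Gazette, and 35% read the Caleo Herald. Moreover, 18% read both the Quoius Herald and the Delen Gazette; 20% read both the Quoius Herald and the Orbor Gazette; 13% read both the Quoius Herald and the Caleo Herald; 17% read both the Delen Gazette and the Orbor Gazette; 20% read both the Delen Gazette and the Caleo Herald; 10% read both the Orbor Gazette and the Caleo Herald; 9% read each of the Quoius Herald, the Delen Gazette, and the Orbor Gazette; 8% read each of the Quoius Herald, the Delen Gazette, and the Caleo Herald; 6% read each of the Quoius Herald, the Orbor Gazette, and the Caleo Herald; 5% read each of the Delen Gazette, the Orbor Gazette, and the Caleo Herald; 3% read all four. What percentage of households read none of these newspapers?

3%

P(at least one) = 46 + 50 + 39 + 35 − 18 − 20 − 13 − 17 − 20 − 10 + 9 + 8 + 6 + 5 − 3 = 97%
P(none) = 100% − 97% = 3%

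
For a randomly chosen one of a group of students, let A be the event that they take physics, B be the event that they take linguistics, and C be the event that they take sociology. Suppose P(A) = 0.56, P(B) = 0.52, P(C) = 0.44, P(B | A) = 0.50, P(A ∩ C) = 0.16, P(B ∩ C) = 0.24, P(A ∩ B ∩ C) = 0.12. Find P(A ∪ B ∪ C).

P(A ∩ B) = P(A)·P(B|A) = 0.56 × 0.50 = 0.28
P(A ∪ B ∪ C) = 0.56 + 0.52 + 0.44 − 0.28 − 0.16 − 0.24 + 0.12 = 0.96

0.96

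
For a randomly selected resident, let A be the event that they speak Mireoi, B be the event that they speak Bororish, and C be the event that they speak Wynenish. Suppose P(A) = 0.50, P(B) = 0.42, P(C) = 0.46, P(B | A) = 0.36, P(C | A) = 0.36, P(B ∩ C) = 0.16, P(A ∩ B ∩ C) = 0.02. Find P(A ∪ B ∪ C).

P(A ∩ B) = P(A)·P(B|A) = 0.50 × 0.36 = 0.18
P(A ∩ C) = P(A)·P(C|A) = 0.50 × 0.36 = 0.18
Inclusion–exclusion gives
P(A ∪ B ∪ C) = 0.50 + 0.42 + 0.46 − 0.18 − 0.18 − 0.16 + 0.02 = 0.88

0.88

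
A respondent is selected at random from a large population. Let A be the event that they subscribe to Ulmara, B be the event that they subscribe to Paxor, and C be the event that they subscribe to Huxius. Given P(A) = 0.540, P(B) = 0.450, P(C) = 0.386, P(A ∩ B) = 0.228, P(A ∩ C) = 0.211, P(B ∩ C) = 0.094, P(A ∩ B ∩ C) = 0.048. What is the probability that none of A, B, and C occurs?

0.109

P(A ∪ B ∪ C) = 0.540 + 0.450 + 0.386 − 0.228 − 0.211 − 0.094 + 0.048 = 0.891
P(none) = 1 − 0.891 = 0.109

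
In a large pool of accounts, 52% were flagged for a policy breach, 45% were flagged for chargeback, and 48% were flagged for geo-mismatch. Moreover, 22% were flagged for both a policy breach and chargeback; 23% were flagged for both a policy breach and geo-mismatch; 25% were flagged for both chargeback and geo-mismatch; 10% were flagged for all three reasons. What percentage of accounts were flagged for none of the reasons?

P(union) = 52 + 45 + 48 − 22 − 23 − 25 + 10 = 85%
P(none) = 100% − 85% = 15%

15%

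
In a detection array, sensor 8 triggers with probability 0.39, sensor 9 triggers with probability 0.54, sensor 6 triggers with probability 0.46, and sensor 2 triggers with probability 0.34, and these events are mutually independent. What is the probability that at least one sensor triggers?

Since the events are independent, P(none) is the product of the individual non-occurrence probabilities.
P(none) = (1 − 0.39) × (1 − 0.54) × (1 − 0.46) × (1 − 0.34) = 0.61 × 0.46 × 0.54 × 0.66 = 0.10000584
P(at least one) = 1 − 0.10000584 = 0.89999416

0.89999416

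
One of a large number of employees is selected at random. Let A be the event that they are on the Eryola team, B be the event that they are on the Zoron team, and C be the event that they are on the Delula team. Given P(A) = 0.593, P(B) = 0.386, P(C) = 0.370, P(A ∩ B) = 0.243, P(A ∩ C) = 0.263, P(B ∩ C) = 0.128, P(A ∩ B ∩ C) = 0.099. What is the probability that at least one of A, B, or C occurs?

0.814

P(A ∪ B ∪ C) = 0.593 + 0.386 + 0.370 − 0.243 − 0.263 − 0.128 + 0.099 = 0.814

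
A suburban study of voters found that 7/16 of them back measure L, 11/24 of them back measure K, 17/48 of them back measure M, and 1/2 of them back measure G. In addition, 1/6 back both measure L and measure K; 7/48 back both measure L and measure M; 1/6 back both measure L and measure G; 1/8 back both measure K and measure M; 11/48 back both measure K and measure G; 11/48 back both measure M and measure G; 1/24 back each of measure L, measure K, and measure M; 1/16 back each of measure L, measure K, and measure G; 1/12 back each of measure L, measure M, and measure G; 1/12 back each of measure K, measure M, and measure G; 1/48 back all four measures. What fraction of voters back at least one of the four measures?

Using inclusion–exclusion:
P(union) = 7/16 + 11/24 + 17/48 + 1/2 − 1/6 − 7/48 − 1/6 − 1/8 − 11/48 − 11/48 + 1/24 + 1/16 + 1/12 + 1/12 − 1/48 = 15/16

15/16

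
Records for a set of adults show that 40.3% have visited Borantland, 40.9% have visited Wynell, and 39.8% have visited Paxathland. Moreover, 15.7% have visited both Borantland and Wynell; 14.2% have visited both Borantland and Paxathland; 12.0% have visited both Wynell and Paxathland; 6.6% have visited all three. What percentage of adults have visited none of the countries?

14.3%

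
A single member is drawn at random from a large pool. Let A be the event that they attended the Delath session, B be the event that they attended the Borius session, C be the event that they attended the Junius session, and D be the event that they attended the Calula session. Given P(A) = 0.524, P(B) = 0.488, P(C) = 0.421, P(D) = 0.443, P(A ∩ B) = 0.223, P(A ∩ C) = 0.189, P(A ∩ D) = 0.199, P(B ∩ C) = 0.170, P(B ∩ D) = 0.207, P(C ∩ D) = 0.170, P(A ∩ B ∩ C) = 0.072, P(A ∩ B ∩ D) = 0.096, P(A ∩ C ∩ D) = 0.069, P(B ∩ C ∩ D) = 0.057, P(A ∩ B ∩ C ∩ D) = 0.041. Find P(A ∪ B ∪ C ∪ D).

0.971

P(A ∪ B ∪ C ∪ D) = 0.524 + 0.488 + 0.421 + 0.443 − 0.223 − 0.189 − 0.199 − 0.170 − 0.207 − 0.170 + 0.072 + 0.096 + 0.069 + 0.057 − 0.041 = 0.971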